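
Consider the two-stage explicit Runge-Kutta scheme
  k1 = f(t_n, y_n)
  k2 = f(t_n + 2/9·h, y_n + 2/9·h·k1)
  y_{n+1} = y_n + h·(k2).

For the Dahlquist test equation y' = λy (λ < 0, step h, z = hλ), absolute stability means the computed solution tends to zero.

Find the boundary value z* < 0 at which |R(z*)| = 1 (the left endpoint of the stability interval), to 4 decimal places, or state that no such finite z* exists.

left endpoint -4.5000.

Test eqn y'=λy, z=hλ:
  k1=λy_n ⇒ h·k1=z·y_n;  k2=λ(1+2/9z)y_n ⇒ h·k2=z(1+2/9z)y_n
  y_{n+1}/y_n = 1 + z(1+2/9z) = 1 + z + 2/9z²
  Hence R(z) = 1 + z + 2/9z².

Solve |R(x)|<1 on ℝ⁻.
x=-0.33: |R|=0.6942
R=1: x+2/9x²=0 ⇒ x=−9/2=-4.5000; min R=1−1/(4·2/9)=-0.1250>−1
Confirm numerically:
  x=-3.577: |R|=0.26632 <1
  x=-2.896: |R|=0.03226 <1
  x=-2.808: |R|=0.05581 <1
  x=-2.183: |R|=0.12400 <1
  x=-4.965: |R|=1.51305 >1
  x=-4.748: |R|=1.26167 >1
Stable set (-4.5000, 0).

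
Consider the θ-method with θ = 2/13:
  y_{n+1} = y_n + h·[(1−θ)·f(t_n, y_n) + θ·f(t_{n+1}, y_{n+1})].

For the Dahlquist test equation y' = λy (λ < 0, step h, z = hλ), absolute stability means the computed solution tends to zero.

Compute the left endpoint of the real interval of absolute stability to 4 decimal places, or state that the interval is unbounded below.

Test eqn y'=λy, z=hλ:
  y_{n+1} = y_n + z·[11/13·y_n + 2/13·y_{n+1}] ⇒ (1 − 2/13z)y_{n+1} = (1 + 11/13z)y_n
  Hence R(z) = (1 + 11/13z)/(1 − 2/13z).

Solve |R(x)|<1 on ℝ⁻.
x=-0.54: |R|=0.5014
R=−1: 1+11/13x = −1+2/13x ⇒ -9/13x=2 ⇒ x=2/(-9/13)=-2.8889
Confirm numerically:
  x=-2.053: |R|=0.56021 <1
  x=-2.034: |R|=0.54921 <1
  x=-3.482: |R|=1.26738 >1
  x=-3.434: |R|=1.24693 >1
  x=-2.970: |R|=1.03854 >1
So |R|<1 on (-2.8889, 0).

left endpoint -2.8889.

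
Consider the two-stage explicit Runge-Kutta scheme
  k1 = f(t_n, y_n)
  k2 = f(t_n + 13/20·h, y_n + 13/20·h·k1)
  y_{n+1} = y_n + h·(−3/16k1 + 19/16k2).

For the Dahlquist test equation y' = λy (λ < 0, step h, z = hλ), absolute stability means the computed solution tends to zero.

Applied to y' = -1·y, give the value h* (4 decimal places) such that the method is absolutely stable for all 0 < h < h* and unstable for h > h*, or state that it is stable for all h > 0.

(-1.2955,0); λ=-1 ⇒ h* = (320/247)/1 = 1.2955.

On y'=λy, z=hλ:
  k1=λy_n ⇒ h·k1=z·y_n;  k2=λ(1+13/20z)y_n ⇒ h·k2=z(1+13/20z)y_n
  y_{n+1}/y_n = 1 − 3/16z + 19/16z(1+13/20z) = 1 + z + 247/320z²
  Hence R(z) = 1 + z + 247/320z².

Boundary: |R(x)|=1, x<0.
x=-1.36: |R|=1.0677
R=1: x+247/320x²=0 ⇒ x=−320/247=-1.2955; min R=1−1/(4·247/320)=0.6761>−1
Confirm numerically:
  x=-1.254: |R|=0.95979 <1
  x=-1.252: |R|=0.95792 <1
  x=-0.580: |R|=0.67966 <1
  x=-1.873: |R|=1.83484 >1
  x=-1.424: |R|=1.14119 >1
So |R|<1 on (-1.2955, 0).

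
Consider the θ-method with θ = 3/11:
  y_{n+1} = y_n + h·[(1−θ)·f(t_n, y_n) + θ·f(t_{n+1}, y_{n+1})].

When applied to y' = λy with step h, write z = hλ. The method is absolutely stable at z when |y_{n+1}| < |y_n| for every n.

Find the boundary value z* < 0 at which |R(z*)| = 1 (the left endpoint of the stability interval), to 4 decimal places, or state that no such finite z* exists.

left endpoint -4.4000.

Set f=λy, z=hλ:
  y_{n+1} = y_n + z·[8/11·y_n + 3/11·y_{n+1}] ⇒ (1 − 3/11z)y_{n+1} = (1 + 8/11z)y_n
  so R(z) = (1 + 8/11z)/(1 − 3/11z).

Solve |R(x)|<1 on ℝ⁻.
x=-0.84: |R|=0.3166
R=−1: 1+8/11x = −1+3/11x ⇒ -5/11x=2 ⇒ x=2/(-5/11)=-4.4000
Confirm numerically:
  x=-4.350: |R|=0.98960 <1
  x=-3.497: |R|=0.78991 <1
  x=-2.562: |R|=0.50819 <1
  x=-2.348: |R|=0.43139 <1
  x=-4.566: |R|=1.03361 >1
  x=-4.554: |R|=1.03122 >1
Stable set (-4.4000, 0).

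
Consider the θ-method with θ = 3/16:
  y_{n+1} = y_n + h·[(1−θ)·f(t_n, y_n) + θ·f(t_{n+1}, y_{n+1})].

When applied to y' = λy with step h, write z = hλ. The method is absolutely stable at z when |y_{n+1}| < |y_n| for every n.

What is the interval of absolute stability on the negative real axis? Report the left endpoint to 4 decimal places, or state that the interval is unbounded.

(-3.2000, 0).

With y'=λy (z=hλ):
  y_{n+1} = y_n + z·[13/16·y_n + 3/16·y_{n+1}] ⇒ (1 − 3/16z)y_{n+1} = (1 + 13/16z)y_n
  Hence R(z) = (1 + 13/16z)/(1 − 3/16z).

Solve |R(x)|<1 on ℝ⁻.
x=-1.03: |R|=0.1367
R=−1: 1+13/16x = −1+3/16x ⇒ -5/8x=2 ⇒ x=2/(-5/8)=-3.2000
Confirm numerically:
  x=-2.658: |R|=0.77392 <1
  x=-2.329: |R|=0.62109 <1
  x=-1.887: |R|=0.39384 <1
  x=-3.465: |R|=1.10040 >1
  x=-3.300: |R|=1.03861 >1
Stable set (-3.2000, 0).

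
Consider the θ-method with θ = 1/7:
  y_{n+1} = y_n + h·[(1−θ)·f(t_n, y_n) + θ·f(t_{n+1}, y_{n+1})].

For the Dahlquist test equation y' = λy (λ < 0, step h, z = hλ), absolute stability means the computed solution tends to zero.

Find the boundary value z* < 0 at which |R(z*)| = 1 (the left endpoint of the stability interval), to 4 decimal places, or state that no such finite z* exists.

left endpoint -2.8000.

With y'=λy (z=hλ):
  y_{n+1} = y_n + z·[6/7·y_n + 1/7·y_{n+1}] ⇒ (1 − 1/7z)y_{n+1} = (1 + 6/7z)y_n
  ⇒ R(z) = (1 + 6/7z)/(1 − 1/7z).

Need |R(x)|<1, x<0.
x=-1.44: |R|=0.1943
R=−1: 1+6/7x = −1+1/7x ⇒ -5/7x=2 ⇒ x=2/(-5/7)=-2.8000
Confirm numerically:
  x=-2.111: |R|=0.62189 <1
  x=-1.825: |R|=0.44759 <1
  x=-1.807: |R|=0.43624 <1
  x=-1.465: |R|=0.21146 <1
  x=-2.897: |R|=1.04900 >1
  x=-2.836: |R|=1.01830 >1
So |R|<1 on (-2.8000, 0).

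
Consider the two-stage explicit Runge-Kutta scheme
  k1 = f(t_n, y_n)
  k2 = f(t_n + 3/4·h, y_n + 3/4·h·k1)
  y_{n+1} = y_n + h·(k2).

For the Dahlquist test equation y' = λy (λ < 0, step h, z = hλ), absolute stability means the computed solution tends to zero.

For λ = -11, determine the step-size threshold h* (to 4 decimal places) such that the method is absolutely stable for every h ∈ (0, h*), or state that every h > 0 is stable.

(-1.3333,0); λ=-11 ⇒ h* = (4/3)/11 = 0.1212.

Test eqn y'=λy, z=hλ:
  k1=λy_n ⇒ h·k1=z·y_n;  k2=λ(1+3/4z)y_n ⇒ h·k2=z(1+3/4z)y_n
  y_{n+1}/y_n = 1 + z(1+3/4z) = 1 + z + 3/4z²
  so R(z) = 1 + z + 3/4z².

Find x<0 with |R(x)|<1.
x=-1.75: |R|=1.5469
R=1: x+3/4x²=0 ⇒ x=−4/3=-1.3333; min R=1−1/(4·3/4)=0.6667>−1
Confirm numerically:
  x=-1.130: |R|=0.82767 <1
  x=-1.073: |R|=0.79050 <1
  x=-0.955: |R|=0.72902 <1
  x=-1.654: |R|=1.39779 >1
  x=-1.584: |R|=1.29779 >1
  x=-1.468: |R|=1.14827 >1
So |R|<1 on (-1.3333, 0).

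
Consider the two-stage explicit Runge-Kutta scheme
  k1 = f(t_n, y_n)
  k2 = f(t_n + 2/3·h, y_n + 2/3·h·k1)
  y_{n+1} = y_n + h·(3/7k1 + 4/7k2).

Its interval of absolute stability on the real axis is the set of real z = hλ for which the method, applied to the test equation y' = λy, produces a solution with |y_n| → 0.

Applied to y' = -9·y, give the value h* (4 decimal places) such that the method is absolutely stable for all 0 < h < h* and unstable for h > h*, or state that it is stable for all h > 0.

(-2.6250,0); λ=-9 ⇒ h* = (21/8)/9 = 0.2917.

On y'=λy, z=hλ:
  k1=λy_n ⇒ h·k1=z·y_n;  k2=λ(1+2/3z)y_n ⇒ h·k2=z(1+2/3z)y_n
  y_{n+1}/y_n = 1 + 3/7z + 4/7z(1+2/3z) = 1 + z + 8/21z²
  R(z) = 1 + z + 8/21z².

Find x<0 with |R(x)|<1.
x=-1.08: |R|=0.3643
R=1: x+8/21x²=0 ⇒ x=−21/8=-2.6250; min R=1−1/(4·8/21)=0.3438>−1
Confirm numerically:
  x=-2.124: |R|=0.59462 <1
  x=-2.094: |R|=0.57641 <1
  x=-1.833: |R|=0.44696 <1
  x=-1.531: |R|=0.36194 <1
  x=-3.059: |R|=1.50575 >1
  x=-3.022: |R|=1.45704 >1
  x=-2.936: |R|=1.34785 >1
Interval (-2.6250, 0).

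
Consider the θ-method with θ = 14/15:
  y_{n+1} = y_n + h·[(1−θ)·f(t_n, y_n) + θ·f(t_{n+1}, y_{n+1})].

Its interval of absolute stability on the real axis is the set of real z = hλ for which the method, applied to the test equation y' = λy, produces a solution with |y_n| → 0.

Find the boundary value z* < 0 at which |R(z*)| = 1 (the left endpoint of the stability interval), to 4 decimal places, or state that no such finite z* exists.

(−∞, 0) — no finite endpoint.

With y'=λy (z=hλ):
  y_{n+1} = y_n + z·[1/15·y_n + 14/15·y_{n+1}] ⇒ (1 − 14/15z)y_{n+1} = (1 + 1/15z)y_n
  ⇒ R(z) = (1 + 1/15z)/(1 − 14/15z).

Find x<0 with |R(x)|<1.
x=-0.38: |R|=0.7195
x=-2: |R|=0.3023
x=-10: |R|=0.0323
x=-100: |R|=0.0601
θ=14/15≥1/2 ⇒ |1+1/15x|<|1−14/15x| ∀x<0 ⇒ unbounded interval.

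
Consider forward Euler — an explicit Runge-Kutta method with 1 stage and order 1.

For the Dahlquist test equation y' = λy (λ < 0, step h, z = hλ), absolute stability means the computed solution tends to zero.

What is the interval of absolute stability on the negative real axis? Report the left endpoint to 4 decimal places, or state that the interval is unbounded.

Set f=λy, z=hλ:
  order 1, 1-stage ⇒ R(z)=1+z
  (e.g. R(-0.63)=0.37000, |R|=0.37000)

Boundary: |R(x)|=1, x<0.
x=-0.63: |R|=0.3700
|R(-1.94)|=0.9400 |R(-1.13)|=0.1300 |R(-0.69)|=0.3100
Bisect:
  x_lo=-2.6787 |R|=1.6787  x_hi=-0.2480 |R|=0.7520
  mid=-1.46334 |R|=0.46334 →hi
  mid=-2.07103 |R|=1.07103 →lo
  mid=-1.76718 |R|=0.76718 →hi
  mid=-1.91911 |R|=0.91911 →hi
  mid=-1.99507 |R|=0.99507 →hi
  mid=-2.03305 |R|=1.03305 →lo
  mid=-2.01406 |R|=1.01406 →lo
  ...
  [-2.00011,-1.99996] ⇒ x*=-2.0000
So |R|<1 on (-2.0000, 0).

z∈(-2.0000,0).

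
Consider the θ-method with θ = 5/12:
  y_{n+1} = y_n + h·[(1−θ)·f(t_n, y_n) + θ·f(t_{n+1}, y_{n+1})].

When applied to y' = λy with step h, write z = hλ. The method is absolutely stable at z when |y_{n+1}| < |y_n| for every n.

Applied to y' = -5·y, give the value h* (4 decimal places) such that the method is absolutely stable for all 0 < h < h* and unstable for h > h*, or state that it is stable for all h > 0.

(-12.0000,0); λ=-5 ⇒ h* = (12)/5 = 2.4000.

Test eqn y'=λy, z=hλ:
  y_{n+1} = y_n + z·[7/12·y_n + 5/12·y_{n+1}] ⇒ (1 − 5/12z)y_{n+1} = (1 + 7/12z)y_n
  ⇒ R(z) = (1 + 7/12z)/(1 − 5/12z).

Solve |R(x)|<1 on ℝ⁻.
x=-1.37: |R|=0.1279
R=−1: 1+7/12x = −1+5/12x ⇒ -1/6x=2 ⇒ x=2/(-1/6)=-12.0000
Confirm numerically:
  x=-7.002: |R|=0.78736 <1
  x=-5.819: |R|=0.69918 <1
  x=-5.753: |R|=0.69351 <1
  x=-12.430: |R|=1.01160 >1
  x=-12.105: |R|=1.00290 >1
  x=-12.063: |R|=1.00174 >1
Interval (-12.0000, 0).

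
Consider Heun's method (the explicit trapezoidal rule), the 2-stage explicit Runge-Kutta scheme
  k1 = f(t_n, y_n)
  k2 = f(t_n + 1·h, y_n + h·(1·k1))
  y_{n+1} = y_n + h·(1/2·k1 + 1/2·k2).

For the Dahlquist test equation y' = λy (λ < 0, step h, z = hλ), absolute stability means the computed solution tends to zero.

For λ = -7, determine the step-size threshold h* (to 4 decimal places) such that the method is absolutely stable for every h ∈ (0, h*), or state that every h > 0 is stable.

On y'=λy, z=hλ:
  order 2, 2-stage ⇒ R(z)=1+z+z^2/2
  (e.g. R(-0.54)=0.60580, |R|=0.60580)

Boundary: |R(x)|=1, x<0.
x=-0.54: |R|=0.6058
|R(-2.24)|=1.2688 |R(-2)|=1.0000 |R(-1.33)|=0.5544
Bisect:
  x_lo=-2.5952 |R|=1.7723  x_hi=-0.3520 |R|=0.7100
  mid=-1.47356 |R|=0.61213 →hi
  mid=-2.03436 |R|=1.03495 →lo
  mid=-1.75396 |R|=0.78423 →hi
  mid=-1.89416 |R|=0.89976 →hi
  mid=-1.96426 |R|=0.96490 →hi
  mid=-1.99931 |R|=0.99931 →hi
  mid=-2.01684 |R|=1.01698 →lo
  mid=-2.00808 |R|=1.00811 →lo
  mid=-2.00369 |R|=1.00370 →lo
  mid=-2.00150 |R|=1.00151 →lo
  ...
  [-2.00014,-2.00000] ⇒ x*=-2.0000
So |R|<1 on (-2.0000, 0).

(-2.0000,0); λ=-7 ⇒ h* = 0.2857.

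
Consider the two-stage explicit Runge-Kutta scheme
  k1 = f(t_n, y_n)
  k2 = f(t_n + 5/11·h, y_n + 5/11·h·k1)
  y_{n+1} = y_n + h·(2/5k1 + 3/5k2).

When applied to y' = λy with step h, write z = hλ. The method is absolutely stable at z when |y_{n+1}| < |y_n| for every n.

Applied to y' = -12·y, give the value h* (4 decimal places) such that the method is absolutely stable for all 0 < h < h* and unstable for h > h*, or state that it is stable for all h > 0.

With y'=λy (z=hλ):
  k1=λy_n ⇒ h·k1=z·y_n;  k2=λ(1+5/11z)y_n ⇒ h·k2=z(1+5/11z)y_n
  y_{n+1}/y_n = 1 + 2/5z + 3/5z(1+5/11z) = 1 + z + 3/11z²
  so R(z) = 1 + z + 3/11z².

Boundary: |R(x)|=1, x<0.
x=-0.32: |R|=0.7079
R=1: x+3/11x²=0 ⇒ x=−11/3=-3.6667; min R=1−1/(4·3/11)=0.0833>−1
Confirm numerically:
  x=-3.512: |R|=0.85186 <1
  x=-2.902: |R|=0.39480 <1
  x=-1.640: |R|=0.09353 <1
  x=-4.027: |R|=1.39574 >1
  x=-4.021: |R|=1.38857 >1
So |R|<1 on (-3.6667, 0).

(-3.6667,0); λ=-12 ⇒ h* = (11/3)/12 = 0.3056.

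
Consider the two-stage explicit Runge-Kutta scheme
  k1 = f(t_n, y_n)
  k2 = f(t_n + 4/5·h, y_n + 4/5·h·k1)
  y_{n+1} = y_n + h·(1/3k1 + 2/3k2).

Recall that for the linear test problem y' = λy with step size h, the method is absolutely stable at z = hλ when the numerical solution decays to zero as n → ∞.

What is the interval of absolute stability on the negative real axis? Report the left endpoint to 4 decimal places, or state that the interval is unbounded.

With y'=λy (z=hλ):
  k1=λy_n ⇒ h·k1=z·y_n;  k2=λ(1+4/5z)y_n ⇒ h·k2=z(1+4/5z)y_n
  y_{n+1}/y_n = 1 + 1/3z + 2/3z(1+4/5z) = 1 + z + 8/15z²
  R(z) = 1 + z + 8/15z².

Need |R(x)|<1, x<0.
x=-0.37: |R|=0.7030
R=1: x+8/15x²=0 ⇒ x=−15/8=-1.8750; min R=1−1/(4·8/15)=0.5312>−1
Confirm numerically:
  x=-1.762: |R|=0.89381 <1
  x=-1.727: |R|=0.86368 <1
  x=-1.498: |R|=0.69880 <1
  x=-1.480: |R|=0.68821 <1
  x=-1.958: |R|=1.08667 >1
  x=-1.944: |R|=1.07154 >1
So |R|<1 on (-1.8750, 0).

z∈(-1.8750,0).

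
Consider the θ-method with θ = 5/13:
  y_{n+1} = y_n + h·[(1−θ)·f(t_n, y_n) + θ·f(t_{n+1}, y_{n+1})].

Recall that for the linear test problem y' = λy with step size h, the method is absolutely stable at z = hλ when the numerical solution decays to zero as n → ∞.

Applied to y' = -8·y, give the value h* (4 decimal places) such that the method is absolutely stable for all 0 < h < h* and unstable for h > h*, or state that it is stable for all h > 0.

(-8.6667,0); λ=-8 ⇒ h* = (26/3)/8 = 1.0833.

Test eqn y'=λy, z=hλ:
  y_{n+1} = y_n + z·[8/13·y_n + 5/13·y_{n+1}] ⇒ (1 − 5/13z)y_{n+1} = (1 + 8/13z)y_n
  R(z) = (1 + 8/13z)/(1 − 5/13z).

Find x<0 with |R(x)|<1.
x=-0.33: |R|=0.7072
R=−1: 1+8/13x = −1+5/13x ⇒ -3/13x=2 ⇒ x=2/(-3/13)=-8.6667
Confirm numerically:
  x=-8.564: |R|=0.99448 <1
  x=-7.918: |R|=0.95729 <1
  x=-6.814: |R|=0.88192 <1
  x=-9.158: |R|=1.02507 >1
  x=-8.980: |R|=1.01623 >1
  x=-8.750: |R|=1.00441 >1
Interval (-8.6667, 0).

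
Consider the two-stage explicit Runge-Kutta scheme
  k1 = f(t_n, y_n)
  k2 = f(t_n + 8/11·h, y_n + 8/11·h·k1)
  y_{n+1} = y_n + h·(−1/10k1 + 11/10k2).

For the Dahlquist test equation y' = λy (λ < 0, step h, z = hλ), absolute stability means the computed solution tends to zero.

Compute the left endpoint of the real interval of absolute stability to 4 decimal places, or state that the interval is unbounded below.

With y'=λy (z=hλ):
  k1=λy_n ⇒ h·k1=z·y_n;  k2=λ(1+8/11z)y_n ⇒ h·k2=z(1+8/11z)y_n
  y_{n+1}/y_n = 1 − 1/10z + 11/10z(1+8/11z) = 1 + z + 4/5z²
  ⇒ R(z) = 1 + z + 4/5z².

Find x<0 with |R(x)|<1.
x=-1.15: |R|=0.9080
R=1: x+4/5x²=0 ⇒ x=−5/4=-1.2500; min R=1−1/(4·4/5)=0.6875>−1
Confirm numerically:
  x=-0.922: |R|=0.75807 <1
  x=-0.778: |R|=0.70623 <1
  x=-0.771: |R|=0.70455 <1
  x=-1.449: |R|=1.23068 >1
  x=-1.443: |R|=1.22280 >1
  x=-1.387: |R|=1.15202 >1
Interval (-1.2500, 0).

z* = -1.2500.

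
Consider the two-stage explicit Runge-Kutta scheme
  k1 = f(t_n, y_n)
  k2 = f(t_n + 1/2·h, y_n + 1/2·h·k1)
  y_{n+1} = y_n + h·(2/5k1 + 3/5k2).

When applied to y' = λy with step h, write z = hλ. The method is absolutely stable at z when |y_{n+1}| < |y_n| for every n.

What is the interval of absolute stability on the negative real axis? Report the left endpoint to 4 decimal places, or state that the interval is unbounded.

Set f=λy, z=hλ:
  k1=λy_n ⇒ h·k1=z·y_n;  k2=λ(1+1/2z)y_n ⇒ h·k2=z(1+1/2z)y_n
  y_{n+1}/y_n = 1 + 2/5z + 3/5z(1+1/2z) = 1 + z + 3/10z²
  Hence R(z) = 1 + z + 3/10z².

Need |R(x)|<1, x<0.
x=-1.34: |R|=0.1987
R=1: x+3/10x²=0 ⇒ x=−10/3=-3.3333; min R=1−1/(4·3/10)=0.1667>−1
Confirm numerically:
  x=-3.298: |R|=0.96504 <1
  x=-3.134: |R|=0.81259 <1
  x=-2.697: |R|=0.48514 <1
  x=-2.346: |R|=0.30511 <1
  x=-3.745: |R|=1.46251 >1
  x=-3.697: |R|=1.40334 >1
  x=-3.664: |R|=1.36347 >1
So |R|<1 on (-3.3333, 0).

(-3.3333, 0).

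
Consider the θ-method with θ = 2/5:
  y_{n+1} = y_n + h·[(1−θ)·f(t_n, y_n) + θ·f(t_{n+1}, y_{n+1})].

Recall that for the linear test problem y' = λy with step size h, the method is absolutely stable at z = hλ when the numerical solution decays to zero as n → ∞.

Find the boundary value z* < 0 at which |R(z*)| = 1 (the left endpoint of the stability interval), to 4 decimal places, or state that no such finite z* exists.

z* = -10.0000.

On y'=λy, z=hλ:
  y_{n+1} = y_n + z·[3/5·y_n + 2/5·y_{n+1}] ⇒ (1 − 2/5z)y_{n+1} = (1 + 3/5z)y_n
  ⇒ R(z) = (1 + 3/5z)/(1 − 2/5z).

Solve |R(x)|<1 on ℝ⁻.
x=-1.04: |R|=0.2655
R=−1: 1+3/5x = −1+2/5x ⇒ -1/5x=2 ⇒ x=2/(-1/5)=-10.0000
Confirm numerically:
  x=-8.218: |R|=0.91687 <1
  x=-8.010: |R|=0.90533 <1
  x=-4.394: |R|=0.59341 <1
  x=-10.148: |R|=1.00585 >1
  x=-10.094: |R|=1.00373 >1
So |R|<1 on (-10.0000, 0).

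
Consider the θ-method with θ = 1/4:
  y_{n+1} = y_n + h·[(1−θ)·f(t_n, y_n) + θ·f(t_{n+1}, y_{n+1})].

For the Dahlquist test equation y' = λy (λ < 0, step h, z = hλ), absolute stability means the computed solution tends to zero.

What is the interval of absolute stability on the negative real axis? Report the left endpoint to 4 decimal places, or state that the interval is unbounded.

(-4.0000, 0).

Test eqn y'=λy, z=hλ:
  y_{n+1} = y_n + z·[3/4·y_n + 1/4·y_{n+1}] ⇒ (1 − 1/4z)y_{n+1} = (1 + 3/4z)y_n
  R(z) = (1 + 3/4z)/(1 − 1/4z).

Find x<0 with |R(x)|<1.
x=-1.75: |R|=0.2174
R=−1: 1+3/4x = −1+1/4x ⇒ -1/2x=2 ⇒ x=2/(-1/2)=-4.0000
Confirm numerically:
  x=-3.373: |R|=0.82992 <1
  x=-2.684: |R|=0.60622 <1
  x=-1.913: |R|=0.29410 <1
  x=-4.333: |R|=1.07992 >1
  x=-4.143: |R|=1.03512 >1
Stable set (-4.0000, 0).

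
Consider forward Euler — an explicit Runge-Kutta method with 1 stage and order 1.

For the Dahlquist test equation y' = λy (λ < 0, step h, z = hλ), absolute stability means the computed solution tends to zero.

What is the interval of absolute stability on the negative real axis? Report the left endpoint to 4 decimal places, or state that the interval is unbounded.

Set f=λy, z=hλ:
  order 1, 1-stage ⇒ R(z)=1+z
  (e.g. R(-1.68)=-0.68000, |R|=0.68000)

Boundary: |R(x)|=1, x<0.
x=-1.68: |R|=0.6800
|R(-2.21)|=1.2100 |R(-1.41)|=0.4100 |R(-0.93)|=0.0700
Bisect:
  x_lo=-2.6156 |R|=1.6156  x_hi=-0.0604 |R|=0.9396
  mid=-1.33801 |R|=0.33801 →hi
  mid=-1.97679 |R|=0.97679 →hi
  mid=-2.29618 |R|=1.29618 →lo
  mid=-2.13648 |R|=1.13648 →lo
  mid=-2.05664 |R|=1.05664 →lo
  mid=-2.01671 |R|=1.01671 →lo
  mid=-1.99675 |R|=0.99675 →hi
  mid=-2.00673 |R|=1.00673 →lo
  ...
  [-2.00003,-1.99987] ⇒ x*=-2.0000
Stable set (-2.0000, 0).

z∈(-2.0000,0).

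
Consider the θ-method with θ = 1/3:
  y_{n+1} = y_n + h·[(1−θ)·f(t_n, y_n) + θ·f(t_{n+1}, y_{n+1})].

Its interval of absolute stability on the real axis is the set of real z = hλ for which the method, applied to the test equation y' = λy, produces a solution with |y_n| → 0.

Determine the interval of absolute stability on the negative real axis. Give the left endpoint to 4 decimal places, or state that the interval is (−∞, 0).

Set f=λy, z=hλ:
  y_{n+1} = y_n + z·[2/3·y_n + 1/3·y_{n+1}] ⇒ (1 − 1/3z)y_{n+1} = (1 + 2/3z)y_n
  so R(z) = (1 + 2/3z)/(1 − 1/3z).

Solve |R(x)|<1 on ℝ⁻.
x=-1.17: |R|=0.1583
R=−1: 1+2/3x = −1+1/3x ⇒ -1/3x=2 ⇒ x=2/(-1/3)=-6.0000
Confirm numerically:
  x=-4.491: |R|=0.79856 <1
  x=-4.307: |R|=0.76830 <1
  x=-3.764: |R|=0.66943 <1
  x=-6.396: |R|=1.04215 >1
  x=-6.150: |R|=1.01639 >1
  x=-6.110: |R|=1.01207 >1
Interval (-6.0000, 0).

(-6.0000, 0).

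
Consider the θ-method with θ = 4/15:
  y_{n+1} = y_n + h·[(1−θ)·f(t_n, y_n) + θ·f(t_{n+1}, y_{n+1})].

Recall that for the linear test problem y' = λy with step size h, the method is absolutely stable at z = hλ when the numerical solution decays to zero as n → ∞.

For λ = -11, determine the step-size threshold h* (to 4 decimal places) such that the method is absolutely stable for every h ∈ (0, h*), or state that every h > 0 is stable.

(-4.2857,0); λ=-11 ⇒ h* = (30/7)/11 = 0.3896.

With y'=λy (z=hλ):
  y_{n+1} = y_n + z·[11/15·y_n + 4/15·y_{n+1}] ⇒ (1 − 4/15z)y_{n+1} = (1 + 11/15z)y_n
  ⇒ R(z) = (1 + 11/15z)/(1 − 4/15z).

Need |R(x)|<1, x<0.
x=-0.96: |R|=0.2357
R=−1: 1+11/15x = −1+4/15x ⇒ -7/15x=2 ⇒ x=2/(-7/15)=-4.2857
Confirm numerically:
  x=-4.193: |R|=0.97957 <1
  x=-3.599: |R|=0.83647 <1
  x=-3.217: |R|=0.73156 <1
  x=-1.725: |R|=0.18151 <1
  x=-4.835: |R|=1.11197 >1
  x=-4.647: |R|=1.07529 >1
  x=-4.512: |R|=1.04793 >1
Stable set (-4.2857, 0).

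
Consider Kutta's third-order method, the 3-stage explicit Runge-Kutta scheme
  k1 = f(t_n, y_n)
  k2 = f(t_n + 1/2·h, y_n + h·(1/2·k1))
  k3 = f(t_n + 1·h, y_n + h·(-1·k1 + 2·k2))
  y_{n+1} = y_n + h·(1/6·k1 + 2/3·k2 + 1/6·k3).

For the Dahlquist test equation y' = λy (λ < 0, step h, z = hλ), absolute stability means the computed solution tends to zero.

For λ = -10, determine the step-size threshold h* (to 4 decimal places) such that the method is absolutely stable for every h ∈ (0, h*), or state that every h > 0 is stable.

Test eqn y'=λy, z=hλ:
  order 3, 3-stage ⇒ R(z)=1+z+z^2/2+z^3/6
  (e.g. R(-1.68)=-0.05907, |R|=0.05907)

Find x<0 with |R(x)|<1.
x=-1.68: |R|=0.0591
|R(-2.72)|=1.3747 |R(-0.83)|=0.4192 |R(-0.62)|=0.5325
Bisect:
  x_lo=-2.8969 |R|=1.7527  x_hi=-0.1253 |R|=0.8822
  mid=-1.51112 |R|=0.05552 →hi
  mid=-2.20401 |R|=0.55957 →hi
  mid=-2.55045 |R|=1.06309 →lo
  mid=-2.37723 |R|=0.79066 →hi
  mid=-2.46384 |R|=0.92138 →hi
  mid=-2.50715 |R|=0.99082 →hi
  mid=-2.52880 |R|=1.02660 →lo
  mid=-2.51798 |R|=1.00862 →lo
  mid=-2.51256 |R|=0.99970 →hi
  ...
  [-2.51290,-2.51273] ⇒ x*=-2.5127
Interval (-2.5127, 0).

(-2.5127,0); λ=-10 ⇒ h* = 0.2513.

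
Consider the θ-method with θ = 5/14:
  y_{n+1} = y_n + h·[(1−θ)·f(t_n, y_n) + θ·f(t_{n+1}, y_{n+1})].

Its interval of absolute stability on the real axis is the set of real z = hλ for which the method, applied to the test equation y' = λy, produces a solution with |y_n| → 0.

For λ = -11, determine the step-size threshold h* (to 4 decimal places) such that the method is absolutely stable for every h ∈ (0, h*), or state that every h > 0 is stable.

(-7.0000,0); λ=-11 ⇒ h* = (7)/11 = 0.6364.

Set f=λy, z=hλ:
  y_{n+1} = y_n + z·[9/14·y_n + 5/14·y_{n+1}] ⇒ (1 − 5/14z)y_{n+1} = (1 + 9/14z)y_n
  so R(z) = (1 + 9/14z)/(1 − 5/14z).

Boundary: |R(x)|=1, x<0.
x=-0.95: |R|=0.2907
R=−1: 1+9/14x = −1+5/14x ⇒ -2/7x=2 ⇒ x=2/(-2/7)=-7.0000
Confirm numerically:
  x=-4.506: |R|=0.72691 <1
  x=-3.623: |R|=0.57939 <1
  x=-3.247: |R|=0.50349 <1
  x=-7.323: |R|=1.02553 >1
  x=-7.226: |R|=1.01803 >1
  x=-7.220: |R|=1.01756 >1
Stable set (-7.0000, 0).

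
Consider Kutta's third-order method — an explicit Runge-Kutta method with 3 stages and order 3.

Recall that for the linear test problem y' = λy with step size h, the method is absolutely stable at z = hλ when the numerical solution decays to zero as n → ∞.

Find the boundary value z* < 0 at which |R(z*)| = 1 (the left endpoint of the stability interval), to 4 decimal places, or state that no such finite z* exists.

With y'=λy (z=hλ):
  order 3, 3-stage ⇒ R(z)=1+z+z^2/2+z^3/6
  (e.g. R(-0.64)=0.52111, |R|=0.52111)

Find x<0 with |R(x)|<1.
x=-0.64: |R|=0.5211
|R(-2.68)|=1.2969 |R(-1.82)|=0.1686 |R(-1.35)|=0.1512
Bisect:
  x_lo=-3.1880 |R|=2.5066  x_hi=-0.3557 |R|=0.7000
  mid=-1.77188 |R|=0.12926 →hi
  mid=-2.47996 |R|=0.94691 →hi
  mid=-2.83400 |R|=1.61180 →lo
  mid=-2.65698 |R|=1.25339 →lo
  mid=-2.56847 |R|=1.09401 →lo
  mid=-2.52422 |R|=1.01896 →lo
  mid=-2.50209 |R|=0.98257 →hi
  mid=-2.51316 |R|=1.00067 →lo
  mid=-2.50762 |R|=0.99160 →hi
  ...
  [-2.51281,-2.51264] ⇒ x*=-2.5127
So |R|<1 on (-2.5127, 0).

z* = -2.5127.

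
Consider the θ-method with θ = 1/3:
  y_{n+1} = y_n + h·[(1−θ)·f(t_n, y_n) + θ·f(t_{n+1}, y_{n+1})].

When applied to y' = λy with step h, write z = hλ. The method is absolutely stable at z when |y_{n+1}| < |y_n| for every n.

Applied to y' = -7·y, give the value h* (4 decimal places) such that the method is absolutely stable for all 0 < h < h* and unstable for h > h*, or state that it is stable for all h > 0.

With y'=λy (z=hλ):
  y_{n+1} = y_n + z·[2/3·y_n + 1/3·y_{n+1}] ⇒ (1 − 1/3z)y_{n+1} = (1 + 2/3z)y_n
  R(z) = (1 + 2/3z)/(1 − 1/3z).

Solve |R(x)|<1 on ℝ⁻.
x=-0.98: |R|=0.2613
R=−1: 1+2/3x = −1+1/3x ⇒ -1/3x=2 ⇒ x=2/(-1/3)=-6.0000
Confirm numerically:
  x=-5.943: |R|=0.99363 <1
  x=-5.508: |R|=0.94217 <1
  x=-4.201: |R|=0.75017 <1
  x=-6.550: |R|=1.05759 >1
  x=-6.091: |R|=1.01001 >1
So |R|<1 on (-6.0000, 0).

(-6.0000,0); λ=-7 ⇒ h* = (6)/7 = 0.8571.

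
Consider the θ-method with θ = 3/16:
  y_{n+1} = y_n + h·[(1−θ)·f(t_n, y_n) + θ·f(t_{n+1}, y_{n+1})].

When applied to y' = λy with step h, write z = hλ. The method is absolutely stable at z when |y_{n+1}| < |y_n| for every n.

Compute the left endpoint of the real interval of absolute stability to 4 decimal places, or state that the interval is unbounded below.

left endpoint -3.2000.

On y'=λy, z=hλ:
  y_{n+1} = y_n + z·[13/16·y_n + 3/16·y_{n+1}] ⇒ (1 − 3/16z)y_{n+1} = (1 + 13/16z)y_n
  so R(z) = (1 + 13/16z)/(1 − 3/16z).

Solve |R(x)|<1 on ℝ⁻.
x=-1: |R|=0.1579
R=−1: 1+13/16x = −1+3/16x ⇒ -5/8x=2 ⇒ x=2/(-5/8)=-3.2000
Confirm numerically:
  x=-3.157: |R|=0.98312 <1
  x=-2.338: |R|=0.62545 <1
  x=-1.870: |R|=0.38454 <1
  x=-1.785: |R|=0.33739 <1
  x=-3.785: |R|=1.21385 >1
  x=-3.546: |R|=1.12989 >1
  x=-3.431: |R|=1.08786 >1
So |R|<1 on (-3.2000, 0).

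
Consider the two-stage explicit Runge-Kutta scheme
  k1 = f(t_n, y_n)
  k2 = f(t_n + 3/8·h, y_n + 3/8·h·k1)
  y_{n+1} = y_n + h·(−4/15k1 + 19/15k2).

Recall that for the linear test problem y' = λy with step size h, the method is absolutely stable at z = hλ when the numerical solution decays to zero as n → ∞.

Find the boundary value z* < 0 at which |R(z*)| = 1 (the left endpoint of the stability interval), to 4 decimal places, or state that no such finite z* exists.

Test eqn y'=λy, z=hλ:
  k1=λy_n ⇒ h·k1=z·y_n;  k2=λ(1+3/8z)y_n ⇒ h·k2=z(1+3/8z)y_n
  y_{n+1}/y_n = 1 − 4/15z + 19/15z(1+3/8z) = 1 + z + 19/40z²
  ⇒ R(z) = 1 + z + 19/40z².

Solve |R(x)|<1 on ℝ⁻.
x=-1.14: |R|=0.4773
R=1: x+19/40x²=0 ⇒ x=−40/19=-2.1053; min R=1−1/(4·19/40)=0.4737>−1
Confirm numerically:
  x=-1.292: |R|=0.50090 <1
  x=-1.291: |R|=0.50067 <1
  x=-0.973: |R|=0.47670 <1
  x=-2.539: |R|=1.52310 >1
  x=-2.294: |R|=1.20566 >1
  x=-2.135: |R|=1.03016 >1
Interval (-2.1053, 0).

z* = -2.1053.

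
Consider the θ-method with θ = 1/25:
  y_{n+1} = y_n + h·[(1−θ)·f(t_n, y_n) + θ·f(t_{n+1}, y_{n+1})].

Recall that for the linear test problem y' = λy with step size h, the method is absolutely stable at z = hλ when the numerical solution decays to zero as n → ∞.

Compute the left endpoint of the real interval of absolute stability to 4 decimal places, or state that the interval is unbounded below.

Set f=λy, z=hλ:
  y_{n+1} = y_n + z·[24/25·y_n + 1/25·y_{n+1}] ⇒ (1 − 1/25z)y_{n+1} = (1 + 24/25z)y_n
  ⇒ R(z) = (1 + 24/25z)/(1 − 1/25z).

Boundary: |R(x)|=1, x<0.
x=-0.97: |R|=0.0662
R=−1: 1+24/25x = −1+1/25x ⇒ -23/25x=2 ⇒ x=2/(-23/25)=-2.1739
Confirm numerically:
  x=-1.559: |R|=0.46749 <1
  x=-1.399: |R|=0.32486 <1
  x=-1.039: |R|=0.00246 <1
  x=-0.999: |R|=0.03939 <1
  x=-2.630: |R|=1.37966 >1
  x=-2.508: |R|=1.27934 >1
  x=-2.347: |R|=1.14557 >1
So |R|<1 on (-2.1739, 0).

left endpoint -2.1739.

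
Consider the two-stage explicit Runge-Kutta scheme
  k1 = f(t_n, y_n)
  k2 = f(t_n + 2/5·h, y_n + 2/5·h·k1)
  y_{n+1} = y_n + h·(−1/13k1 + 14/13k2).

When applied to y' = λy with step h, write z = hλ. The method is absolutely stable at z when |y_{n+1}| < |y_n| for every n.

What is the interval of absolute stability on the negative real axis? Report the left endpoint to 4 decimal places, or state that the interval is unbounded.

z∈(-2.3214,0).

With y'=λy (z=hλ):
  k1=λy_n ⇒ h·k1=z·y_n;  k2=λ(1+2/5z)y_n ⇒ h·k2=z(1+2/5z)y_n
  y_{n+1}/y_n = 1 − 1/13z + 14/13z(1+2/5z) = 1 + z + 28/65z²
  ⇒ R(z) = 1 + z + 28/65z².

Solve |R(x)|<1 on ℝ⁻.
x=-0.76: |R|=0.4888
R=1: x+28/65x²=0 ⇒ x=−65/28=-2.3214; min R=1−1/(4·28/65)=0.4196>−1
Confirm numerically:
  x=-1.929: |R|=0.67391 <1
  x=-1.831: |R|=0.61318 <1
  x=-1.326: |R|=0.43141 <1
  x=-2.880: |R|=1.69297 >1
  x=-2.750: |R|=1.50769 >1
So |R|<1 on (-2.3214, 0).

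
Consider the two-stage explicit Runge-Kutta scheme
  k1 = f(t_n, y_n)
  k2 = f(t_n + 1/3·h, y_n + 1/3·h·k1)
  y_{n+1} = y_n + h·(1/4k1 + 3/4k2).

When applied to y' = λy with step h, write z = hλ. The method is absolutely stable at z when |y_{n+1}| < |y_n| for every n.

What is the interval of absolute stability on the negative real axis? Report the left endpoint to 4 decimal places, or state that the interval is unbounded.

(-4.0000, 0).

Test eqn y'=λy, z=hλ:
  k1=λy_n ⇒ h·k1=z·y_n;  k2=λ(1+1/3z)y_n ⇒ h·k2=z(1+1/3z)y_n
  y_{n+1}/y_n = 1 + 1/4z + 3/4z(1+1/3z) = 1 + z + 1/4z²
  Hence R(z) = 1 + z + 1/4z².

Solve |R(x)|<1 on ℝ⁻.
x=-0.98: |R|=0.2601
R=1: x+1/4x²=0 ⇒ x=−4=-4.0000; min R=1−1/(4·1/4)=0.0000>−1
Confirm numerically:
  x=-3.684: |R|=0.70896 <1
  x=-3.585: |R|=0.62806 <1
  x=-2.363: |R|=0.03294 <1
  x=-4.127: |R|=1.13103 >1
  x=-4.090: |R|=1.09202 >1
  x=-4.085: |R|=1.08681 >1
Interval (-4.0000, 0).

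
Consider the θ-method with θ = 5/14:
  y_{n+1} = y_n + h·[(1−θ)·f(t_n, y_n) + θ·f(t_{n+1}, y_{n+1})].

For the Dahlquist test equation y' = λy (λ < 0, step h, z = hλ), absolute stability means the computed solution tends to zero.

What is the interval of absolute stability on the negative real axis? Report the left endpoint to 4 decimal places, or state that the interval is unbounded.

(-7.0000, 0).

Set f=λy, z=hλ:
  y_{n+1} = y_n + z·[9/14·y_n + 5/14·y_{n+1}] ⇒ (1 − 5/14z)y_{n+1} = (1 + 9/14z)y_n
  ⇒ R(z) = (1 + 9/14z)/(1 − 5/14z).

Find x<0 with |R(x)|<1.
x=-0.31: |R|=0.7209
R=−1: 1+9/14x = −1+5/14x ⇒ -2/7x=2 ⇒ x=2/(-2/7)=-7.0000
Confirm numerically:
  x=-4.977: |R|=0.79190 <1
  x=-4.633: |R|=0.74524 <1
  x=-2.885: |R|=0.42093 <1
  x=-7.531: |R|=1.04112 >1
  x=-7.318: |R|=1.02514 >1
  x=-7.204: |R|=1.01631 >1
So |R|<1 on (-7.0000, 0).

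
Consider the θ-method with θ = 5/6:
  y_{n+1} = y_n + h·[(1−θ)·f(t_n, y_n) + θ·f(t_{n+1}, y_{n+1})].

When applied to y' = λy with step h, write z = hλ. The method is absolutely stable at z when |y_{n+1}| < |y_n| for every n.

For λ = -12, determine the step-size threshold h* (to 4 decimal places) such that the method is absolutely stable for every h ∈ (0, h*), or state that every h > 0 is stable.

interval (−∞, 0). Any h>0 works for λ=-12.

Set f=λy, z=hλ:
  y_{n+1} = y_n + z·[1/6·y_n + 5/6·y_{n+1}] ⇒ (1 − 5/6z)y_{n+1} = (1 + 1/6z)y_n
  R(z) = (1 + 1/6z)/(1 − 5/6z).

Find x<0 with |R(x)|<1.
x=-0.94: |R|=0.4729
x=-2: |R|=0.2500
x=-10: |R|=0.0714
x=-100: |R|=0.1858
θ=5/6≥1/2 ⇒ |1+1/6x|<|1−5/6x| ∀x<0 ⇒ unbounded interval.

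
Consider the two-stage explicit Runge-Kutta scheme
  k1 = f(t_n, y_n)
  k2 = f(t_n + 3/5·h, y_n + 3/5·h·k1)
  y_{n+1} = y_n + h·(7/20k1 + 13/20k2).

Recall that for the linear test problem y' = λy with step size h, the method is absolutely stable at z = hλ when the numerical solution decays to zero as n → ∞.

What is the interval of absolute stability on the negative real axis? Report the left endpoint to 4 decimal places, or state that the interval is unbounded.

z∈(-2.5641,0).

On y'=λy, z=hλ:
  k1=λy_n ⇒ h·k1=z·y_n;  k2=λ(1+3/5z)y_n ⇒ h·k2=z(1+3/5z)y_n
  y_{n+1}/y_n = 1 + 7/20z + 13/20z(1+3/5z) = 1 + z + 39/100z²
  ⇒ R(z) = 1 + z + 39/100z².

Boundary: |R(x)|=1, x<0.
x=-1.62: |R|=0.4035
R=1: x+39/100x²=0 ⇒ x=−100/39=-2.5641; min R=1−1/(4·39/100)=0.3590>−1
Confirm numerically:
  x=-2.527: |R|=0.96343 <1
  x=-2.359: |R|=0.81130 <1
  x=-1.930: |R|=0.52271 <1
  x=-1.746: |R|=0.44292 <1
  x=-2.836: |R|=1.30073 >1
  x=-2.642: |R|=1.08026 >1
Interval (-2.5641, 0).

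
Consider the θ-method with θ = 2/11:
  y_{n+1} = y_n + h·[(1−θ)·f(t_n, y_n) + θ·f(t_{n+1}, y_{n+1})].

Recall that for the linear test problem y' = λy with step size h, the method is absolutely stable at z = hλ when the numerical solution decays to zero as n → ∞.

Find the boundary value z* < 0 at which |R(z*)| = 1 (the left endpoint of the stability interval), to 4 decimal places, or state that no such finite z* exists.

With y'=λy (z=hλ):
  y_{n+1} = y_n + z·[9/11·y_n + 2/11·y_{n+1}] ⇒ (1 − 2/11z)y_{n+1} = (1 + 9/11z)y_n
  Hence R(z) = (1 + 9/11z)/(1 − 2/11z).

Solve |R(x)|<1 on ℝ⁻.
x=-1.4: |R|=0.1159
R=−1: 1+9/11x = −1+2/11x ⇒ -7/11x=2 ⇒ x=2/(-7/11)=-3.1429
Confirm numerically:
  x=-2.422: |R|=0.68152 <1
  x=-2.348: |R|=0.64551 <1
  x=-1.974: |R|=0.45264 <1
  x=-3.659: |R|=1.19724 >1
  x=-3.579: |R|=1.16814 >1
Interval (-3.1429, 0).

z* = -3.1429.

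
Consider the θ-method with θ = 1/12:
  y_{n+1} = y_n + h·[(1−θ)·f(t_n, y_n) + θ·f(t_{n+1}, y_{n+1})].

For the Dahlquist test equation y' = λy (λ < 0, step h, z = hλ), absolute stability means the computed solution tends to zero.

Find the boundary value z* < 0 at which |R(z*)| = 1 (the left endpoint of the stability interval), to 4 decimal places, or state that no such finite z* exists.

z* = -2.4000.

On y'=λy, z=hλ:
  y_{n+1} = y_n + z·[11/12·y_n + 1/12·y_{n+1}] ⇒ (1 − 1/12z)y_{n+1} = (1 + 11/12z)y_n
  R(z) = (1 + 11/12z)/(1 − 1/12z).

Boundary: |R(x)|=1, x<0.
x=-1.2: |R|=0.0909
R=−1: 1+11/12x = −1+1/12x ⇒ -5/6x=2 ⇒ x=2/(-5/6)=-2.4000
Confirm numerically:
  x=-1.874: |R|=0.62087 <1
  x=-1.818: |R|=0.57881 <1
  x=-1.699: |R|=0.48828 <1
  x=-1.018: |R|=0.06161 <1
  x=-2.581: |R|=1.12413 >1
  x=-2.567: |R|=1.11464 >1
Interval (-2.4000, 0).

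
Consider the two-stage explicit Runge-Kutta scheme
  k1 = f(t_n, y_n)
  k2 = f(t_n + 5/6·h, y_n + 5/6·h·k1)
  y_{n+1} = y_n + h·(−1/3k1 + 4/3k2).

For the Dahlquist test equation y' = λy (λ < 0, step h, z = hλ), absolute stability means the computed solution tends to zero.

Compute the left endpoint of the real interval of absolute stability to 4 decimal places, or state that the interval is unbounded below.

Set f=λy, z=hλ:
  k1=λy_n ⇒ h·k1=z·y_n;  k2=λ(1+5/6z)y_n ⇒ h·k2=z(1+5/6z)y_n
  y_{n+1}/y_n = 1 − 1/3z + 4/3z(1+5/6z) = 1 + z + 10/9z²
  ⇒ R(z) = 1 + z + 10/9z².

Boundary: |R(x)|=1, x<0.
x=-0.37: |R|=0.7821
R=1: x+10/9x²=0 ⇒ x=−9/10=-0.9000; min R=1−1/(4·10/9)=0.7750>−1
Confirm numerically:
  x=-0.756: |R|=0.87904 <1
  x=-0.612: |R|=0.80416 <1
  x=-0.376: |R|=0.78108 <1
  x=-0.375: |R|=0.78125 <1
  x=-1.189: |R|=1.38180 >1
  x=-1.010: |R|=1.12344 >1
Stable set (-0.9000, 0).

left endpoint -0.9000.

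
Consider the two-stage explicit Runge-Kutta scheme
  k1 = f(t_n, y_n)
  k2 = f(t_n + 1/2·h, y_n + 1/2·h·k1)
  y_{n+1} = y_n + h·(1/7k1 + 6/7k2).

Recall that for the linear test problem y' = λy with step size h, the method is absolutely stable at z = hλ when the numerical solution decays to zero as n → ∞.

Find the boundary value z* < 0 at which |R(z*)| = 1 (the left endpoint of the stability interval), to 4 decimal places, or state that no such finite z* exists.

Test eqn y'=λy, z=hλ:
  k1=λy_n ⇒ h·k1=z·y_n;  k2=λ(1+1/2z)y_n ⇒ h·k2=z(1+1/2z)y_n
  y_{n+1}/y_n = 1 + 1/7z + 6/7z(1+1/2z) = 1 + z + 3/7z²
  ⇒ R(z) = 1 + z + 3/7z².

Need |R(x)|<1, x<0.
x=-1.23: |R|=0.4184
R=1: x+3/7x²=0 ⇒ x=−7/3=-2.3333; min R=1−1/(4·3/7)=0.4167>−1
Confirm numerically:
  x=-2.198: |R|=0.87252 <1
  x=-1.966: |R|=0.69050 <1
  x=-1.323: |R|=0.42714 <1
  x=-1.243: |R|=0.41916 <1
  x=-2.772: |R|=1.52114 >1
  x=-2.530: |R|=1.21324 >1
  x=-2.373: |R|=1.04034 >1
Interval (-2.3333, 0).

z* = -2.3333.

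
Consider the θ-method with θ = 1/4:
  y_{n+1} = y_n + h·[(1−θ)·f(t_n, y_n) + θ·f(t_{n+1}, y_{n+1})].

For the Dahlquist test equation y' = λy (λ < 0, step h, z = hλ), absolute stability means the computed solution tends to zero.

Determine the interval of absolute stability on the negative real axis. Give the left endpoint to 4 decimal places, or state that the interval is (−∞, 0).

(-4.0000, 0).

With y'=λy (z=hλ):
  y_{n+1} = y_n + z·[3/4·y_n + 1/4·y_{n+1}] ⇒ (1 − 1/4z)y_{n+1} = (1 + 3/4z)y_n
  so R(z) = (1 + 3/4z)/(1 − 1/4z).

Solve |R(x)|<1 on ℝ⁻.
x=-1.14: |R|=0.1128
R=−1: 1+3/4x = −1+1/4x ⇒ -1/2x=2 ⇒ x=2/(-1/2)=-4.0000
Confirm numerically:
  x=-3.041: |R|=0.72760 <1
  x=-2.480: |R|=0.53086 <1
  x=-1.780: |R|=0.23183 <1
  x=-4.529: |R|=1.12405 >1
  x=-4.303: |R|=1.07299 >1
Stable set (-4.0000, 0).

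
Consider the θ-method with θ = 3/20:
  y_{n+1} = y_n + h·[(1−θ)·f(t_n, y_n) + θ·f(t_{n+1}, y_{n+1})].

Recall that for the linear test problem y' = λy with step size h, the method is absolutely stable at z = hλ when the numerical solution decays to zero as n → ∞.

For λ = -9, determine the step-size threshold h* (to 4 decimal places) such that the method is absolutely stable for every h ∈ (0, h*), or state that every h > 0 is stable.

With y'=λy (z=hλ):
  y_{n+1} = y_n + z·[17/20·y_n + 3/20·y_{n+1}] ⇒ (1 − 3/20z)y_{n+1} = (1 + 17/20z)y_n
  R(z) = (1 + 17/20z)/(1 − 3/20z).

Solve |R(x)|<1 on ℝ⁻.
x=-1.56: |R|=0.2642
R=−1: 1+17/20x = −1+3/20x ⇒ -7/10x=2 ⇒ x=2/(-7/10)=-2.8571
Confirm numerically:
  x=-2.553: |R|=0.84605 <1
  x=-2.033: |R|=0.55791 <1
  x=-1.995: |R|=0.53550 <1
  x=-1.532: |R|=0.24573 <1
  x=-3.366: |R|=1.23669 >1
  x=-3.076: |R|=1.10483 >1
Interval (-2.8571, 0).

(-2.8571,0); λ=-9 ⇒ h* = (20/7)/9 = 0.3175.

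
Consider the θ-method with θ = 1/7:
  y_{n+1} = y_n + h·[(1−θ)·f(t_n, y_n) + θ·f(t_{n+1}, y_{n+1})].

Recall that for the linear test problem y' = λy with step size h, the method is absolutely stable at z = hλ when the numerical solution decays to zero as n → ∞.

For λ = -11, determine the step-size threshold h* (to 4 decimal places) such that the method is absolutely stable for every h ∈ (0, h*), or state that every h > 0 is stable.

(-2.8000,0); λ=-11 ⇒ h* = (14/5)/11 = 0.2545.

Set f=λy, z=hλ:
  y_{n+1} = y_n + z·[6/7·y_n + 1/7·y_{n+1}] ⇒ (1 − 1/7z)y_{n+1} = (1 + 6/7z)y_n
  ⇒ R(z) = (1 + 6/7z)/(1 − 1/7z).

Need |R(x)|<1, x<0.
x=-0.69: |R|=0.3719
R=−1: 1+6/7x = −1+1/7x ⇒ -5/7x=2 ⇒ x=2/(-5/7)=-2.8000
Confirm numerically:
  x=-2.275: |R|=0.71698 <1
  x=-1.918: |R|=0.50549 <1
  x=-1.676: |R|=0.35224 <1
  x=-1.352: |R|=0.13314 <1
  x=-3.138: |R|=1.16670 >1
  x=-2.965: |R|=1.08279 >1
Stable set (-2.8000, 0).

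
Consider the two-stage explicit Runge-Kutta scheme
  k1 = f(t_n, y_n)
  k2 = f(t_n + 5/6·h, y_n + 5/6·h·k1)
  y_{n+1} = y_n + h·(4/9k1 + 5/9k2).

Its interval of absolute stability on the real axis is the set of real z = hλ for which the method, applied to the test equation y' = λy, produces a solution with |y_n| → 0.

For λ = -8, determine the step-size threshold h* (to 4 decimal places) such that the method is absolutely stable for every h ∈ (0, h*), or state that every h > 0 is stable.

(-2.1600,0); λ=-8 ⇒ h* = (54/25)/8 = 0.2700.

Set f=λy, z=hλ:
  k1=λy_n ⇒ h·k1=z·y_n;  k2=λ(1+5/6z)y_n ⇒ h·k2=z(1+5/6z)y_n
  y_{n+1}/y_n = 1 + 4/9z + 5/9z(1+5/6z) = 1 + z + 25/54z²
  Hence R(z) = 1 + z + 25/54z².

Solve |R(x)|<1 on ℝ⁻.
x=-0.9: |R|=0.4750
R=1: x+25/54x²=0 ⇒ x=−54/25=-2.1600; min R=1−1/(4·25/54)=0.4600>−1
Confirm numerically:
  x=-1.702: |R|=0.63911 <1
  x=-1.556: |R|=0.56490 <1
  x=-1.422: |R|=0.51415 <1
  x=-0.974: |R|=0.46520 <1
  x=-2.532: |R|=1.43607 >1
  x=-2.362: |R|=1.22089 >1
  x=-2.339: |R|=1.19383 >1
So |R|<1 on (-2.1600, 0).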